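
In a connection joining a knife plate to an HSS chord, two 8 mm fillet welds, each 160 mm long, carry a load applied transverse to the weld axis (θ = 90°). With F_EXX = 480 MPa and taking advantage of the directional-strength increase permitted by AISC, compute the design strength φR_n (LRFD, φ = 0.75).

t_e = 0.707 × 8 = 5.656 mm; A_we = 5.656 × 320 = 1810 mm².
Directional factor: 1.0 + 0.5 sin^1.5(90°) = 1.5.
F_nw = 0.6 × 480 × 1.5 = 432 MPa.
φR_n = 0.75 × 432 × 1810 × 10⁻³ = 586.4 kN.

φR_n ≈ 586 kN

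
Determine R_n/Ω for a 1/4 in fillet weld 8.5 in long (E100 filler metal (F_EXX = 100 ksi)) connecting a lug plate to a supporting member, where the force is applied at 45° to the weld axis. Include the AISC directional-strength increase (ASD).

t_e = 0.707 × 0.25 = 0.1767 in; A_we = 0.1767 × 8.5 = 1.502 in².
Directional factor: 1.0 + 0.5 sin^1.5(45°) = 1.297.
F_nw = 0.6 × 100 × 1.297 = 77.84 ksi.
R_n/Ω = (77.84 × 1.502) / 2.0 = 58.47 kips.

R_n/Ω ≈ 58.5 kips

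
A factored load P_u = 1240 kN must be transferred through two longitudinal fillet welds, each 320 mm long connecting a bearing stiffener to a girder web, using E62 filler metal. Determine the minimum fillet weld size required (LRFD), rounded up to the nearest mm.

w = 10 mm

E62XX → F_EXX = 620 MPa.
Total weld length L = 640 mm.
Required throat t_e = P_u / (φ × 0.6 F_EXX × L) = 1240 / (0.75 × 0.6 × 620 × 640 × 10⁻³) = 6.944 mm.
Required leg w = t_e / 0.707 = 9.822 mm → use 10 mm.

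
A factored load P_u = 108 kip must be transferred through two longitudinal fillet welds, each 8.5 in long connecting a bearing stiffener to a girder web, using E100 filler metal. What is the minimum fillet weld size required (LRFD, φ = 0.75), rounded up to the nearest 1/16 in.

w = 1/4 in

E100XX → F_EXX = 100 ksi.
Total weld length L = 17 in.
Required throat t_e = P_u / (φ × 0.6 F_EXX × L) = 108 / (0.75 × 0.6 × 100 × 17) = 0.1412 in.
Required leg w = t_e / 0.707 = 0.1997 in → use 1/4 in.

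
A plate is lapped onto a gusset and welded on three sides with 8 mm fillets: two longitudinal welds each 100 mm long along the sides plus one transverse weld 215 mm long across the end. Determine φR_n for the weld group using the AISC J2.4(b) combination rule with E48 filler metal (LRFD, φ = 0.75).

E48XX → F_EXX = 480 MPa.
t_e = 0.707 × 8 = 5.656 mm.
R_nwl = 0.6 × 480 × 5.656 × 200 × 10⁻³ = 325.8 kN (longitudinal, 2 welds).
R_nwt = 0.6 × 480 × 5.656 × 215 × 10⁻³ = 350.2 kN (transverse, base value).
(i) R_nwl + R_nwt = 676 kN; (ii) 0.85 R_nwl + 1.5 R_nwt = 802.2 kN.
R_n = max = 802.2 kN [governs: (ii)]; φR_n = 601.7 kN.

φR_n ≈ 602 kN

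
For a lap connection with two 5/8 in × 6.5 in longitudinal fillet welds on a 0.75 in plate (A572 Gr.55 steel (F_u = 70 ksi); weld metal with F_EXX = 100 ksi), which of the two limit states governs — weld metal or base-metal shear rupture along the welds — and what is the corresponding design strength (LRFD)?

t_e = 0.707 × 0.625 = 0.4419 in; L = 13 in.
Weld metal: φR_n = 0.75 × 0.6 × 100 × 0.4419 × 13 = 258.5 kips.
Base metal (shear rupture): φR_n = 0.75 × 0.6 × 70 × 0.75 × 13 = 307.1 kips.
Governing: weld metal.

φR_n ≈ 258 kips (weld metal governs)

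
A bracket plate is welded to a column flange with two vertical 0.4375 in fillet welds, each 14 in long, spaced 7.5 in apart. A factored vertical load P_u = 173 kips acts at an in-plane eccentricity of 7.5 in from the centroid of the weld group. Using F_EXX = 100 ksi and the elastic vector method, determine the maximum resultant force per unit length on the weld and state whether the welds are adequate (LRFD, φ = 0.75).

f_max ≈ 16 kip/in; NOT adequate

Total weld length L_w = 28 in. Treat welds as unit-width lines.
Polar moment about centroid: J = 2[d³/12 + d(b/2)²] = 2[14³/12 + 14×3.75²] = 851.1 in³.
Direct shear f_v = P/L_w = 173 / 28 = 6.179 kip/in (vertical).
Torsion M = P·e = 173 × 7.5 = 1297.5 kip·in.
Critical point at (x, y) = (3.75, 7) from centroid. f_tx = M·y/J = 10.67 kip/in; f_ty = M·x/J = 5.717 kip/in.
Resultant f_max = √[f_tx² + (f_v + f_ty)²] = √[10.67² + (6.179 + 5.717)²] = 15.98 kip/in.
Capacity per unit length: φr_n = 0.75 × 0.6 × 100 × (0.707 × 0.4375) = 13.92 kip/in.
15.98 > 13.92 → NOT adequate.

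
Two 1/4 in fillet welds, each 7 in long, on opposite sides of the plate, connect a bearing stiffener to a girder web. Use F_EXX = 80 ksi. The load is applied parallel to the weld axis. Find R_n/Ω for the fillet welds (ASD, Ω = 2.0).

R_n/Ω ≈ 59.4 kip

Effective throat t_e = 0.707 × 0.25 = 0.1767 in.
Total length L = 14 in; A_we = 0.1767 × 14 = 2.474 in².
F_nw = 0.6 F_EXX = 0.6 × 80 = 48 ksi.
R_n = 48 × 2.474 = 118.8 kip; R_n/Ω = 118.8/2.0 = 59.39 kip.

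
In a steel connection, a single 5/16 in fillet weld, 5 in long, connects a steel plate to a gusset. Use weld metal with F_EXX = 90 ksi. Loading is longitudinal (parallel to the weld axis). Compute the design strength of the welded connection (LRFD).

φR_n ≈ 44.7 kip

Effective throat t_e = 0.707 × 0.3125 = 0.2209 in.
Total length L = 5 in; A_we = 0.2209 × 5 = 1.105 in².
F_nw = 0.6 F_EXX = 0.6 × 90 = 54 ksi.
φR_n = 0.75 × 54 × 1.105 = 44.74 kip.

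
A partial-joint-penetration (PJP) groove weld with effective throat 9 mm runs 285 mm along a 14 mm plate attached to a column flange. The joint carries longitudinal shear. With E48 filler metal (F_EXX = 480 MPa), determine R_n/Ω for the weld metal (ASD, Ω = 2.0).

Effective throat (given) t_e = 9 mm.
A_we = 9 × 285 = 2565 mm².
F_nw = 0.6 F_EXX = 288 MPa.
R_n/Ω = (288 × 2565) / 2.0 × 10⁻³ = 369.4 kN.

R_n/Ω ≈ 369 kN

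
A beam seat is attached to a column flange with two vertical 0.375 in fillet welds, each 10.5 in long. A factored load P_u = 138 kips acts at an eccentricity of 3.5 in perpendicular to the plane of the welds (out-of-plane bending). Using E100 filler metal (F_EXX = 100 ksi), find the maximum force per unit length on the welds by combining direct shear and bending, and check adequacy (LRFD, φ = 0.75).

L_w = 2 × 10.5 = 21 in; section modulus (unit throat) S = 2 × L²/6 = 36.75 in².
Direct shear f_v = P/L_w = 138/21 = 6.571 kip/in.
Moment M = P × e = 138 × 3.5 = 483 kip·in; bending f_b = M/S = 13.14 kip/in.
f_max = √(f_v² + f_b²) = √(6.571² + 13.14²) = 14.69 kip/in.
φr_n = 0.75 × 0.6 × 100 × (0.707 × 0.375) = 11.93 kip/in → NOT adequate.

f_max ≈ 14.7 kip/in; NOT adequate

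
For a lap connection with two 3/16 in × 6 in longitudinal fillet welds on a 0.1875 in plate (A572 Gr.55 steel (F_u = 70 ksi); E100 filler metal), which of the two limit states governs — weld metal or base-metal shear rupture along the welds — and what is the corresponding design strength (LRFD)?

E100XX → F_EXX = 100 ksi.
t_e = 0.707 × 0.1875 = 0.1326 in; L = 12 in.
Weld metal: φR_n = 0.75 × 0.6 × 100 × 0.1326 × 12 = 71.58 kips.
Base metal (shear rupture): φR_n = 0.75 × 0.6 × 70 × 0.1875 × 12 = 70.88 kips.
Governing: base-metal shear rupture.

φR_n ≈ 70.9 kips (base-metal shear rupture governs)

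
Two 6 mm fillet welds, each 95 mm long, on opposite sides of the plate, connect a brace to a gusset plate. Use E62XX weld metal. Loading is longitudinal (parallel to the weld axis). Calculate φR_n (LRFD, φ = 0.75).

φR_n ≈ 225 kN

E62XX → F_EXX = 620 MPa.
Effective throat t_e = 0.707 × 6 = 4.242 mm.
Total length L = 190 mm; A_we = 4.242 × 190 = 806 mm².
F_nw = 0.6 F_EXX = 0.6 × 620 = 372 MPa.
φR_n = 0.75 × 372 × 806 × 10⁻³ = 224.9 kN.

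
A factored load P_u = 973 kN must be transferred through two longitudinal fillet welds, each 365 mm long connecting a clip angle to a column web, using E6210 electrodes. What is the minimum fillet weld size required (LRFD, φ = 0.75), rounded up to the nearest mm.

w = 7 mm

E62XX → F_EXX = 620 MPa.
Total weld length L = 730 mm.
Required throat t_e = P_u / (φ × 0.6 F_EXX × L) = 973 / (0.75 × 0.6 × 620 × 730 × 10⁻³) = 4.777 mm.
Required leg w = t_e / 0.707 = 6.757 mm → use 7 mm.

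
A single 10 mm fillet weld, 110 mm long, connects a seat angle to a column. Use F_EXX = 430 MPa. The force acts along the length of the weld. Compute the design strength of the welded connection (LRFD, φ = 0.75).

Effective throat t_e = 0.707 × 10 = 7.07 mm.
Total length L = 110 mm; A_we = 7.07 × 110 = 777.7 mm².
F_nw = 0.6 F_EXX = 0.6 × 430 = 258 MPa.
φR_n = 0.75 × 258 × 777.7 × 10⁻³ = 150.5 kN.

φR_n ≈ 150 kN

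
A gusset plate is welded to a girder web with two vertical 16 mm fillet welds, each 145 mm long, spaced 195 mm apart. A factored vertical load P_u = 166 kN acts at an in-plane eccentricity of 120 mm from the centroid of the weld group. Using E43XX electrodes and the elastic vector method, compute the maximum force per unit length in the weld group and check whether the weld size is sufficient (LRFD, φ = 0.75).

E43XX → F_EXX = 430 MPa.
Total weld length L_w = 290 mm. Treat welds as unit-width lines.
Polar moment about centroid: J = 2[d³/12 + d(b/2)²] = 2[145³/12 + 145×97.5²] = 3265000 mm³.
Direct shear f_v = P/L_w = 166×10³ / 290 = 572.4 N/mm (vertical).
Torsion M = P·e = 166×10³ × 120 = 19920000 N·mm.
Critical point at (x, y) = (97.5, 72.5) from centroid. f_tx = M·y/J = 442.3 N/mm; f_ty = M·x/J = 594.9 N/mm.
Resultant f_max = √[f_tx² + (f_v + f_ty)²] = √[442.3² + (572.4 + 594.9)²] = 1248 N/mm.
Capacity per unit length: φr_n = 0.75 × 0.6 × 430 × (0.707 × 16) = 2189 N/mm.
1248 ≤ 2189 → adequate.

f_max ≈ 1250 N/mm; adequate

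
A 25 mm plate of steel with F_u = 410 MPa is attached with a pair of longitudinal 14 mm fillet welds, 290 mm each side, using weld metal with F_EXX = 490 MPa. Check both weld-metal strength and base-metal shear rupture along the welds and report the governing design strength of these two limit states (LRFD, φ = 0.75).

t_e = 0.707 × 14 = 9.898 mm; L = 580 mm.
Weld metal: φR_n = 0.75 × 0.6 × 490 × 9.898 × 580 × 10⁻³ = 1266 kN.
Base metal (shear rupture): φR_n = 0.75 × 0.6 × 410 × 25 × 580 × 10⁻³ = 2675 kN.
Governing: weld metal.

φR_n ≈ 1270 kN (weld metal governs)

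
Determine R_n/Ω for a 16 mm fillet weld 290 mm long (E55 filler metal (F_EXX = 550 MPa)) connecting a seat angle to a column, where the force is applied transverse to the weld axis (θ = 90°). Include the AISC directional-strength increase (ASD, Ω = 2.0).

R_n/Ω ≈ 812 kN

t_e = 0.707 × 16 = 11.31 mm; A_we = 11.31 × 290 = 3280 mm².
Directional factor: 1.0 + 0.5 sin^1.5(90°) = 1.5.
F_nw = 0.6 × 550 × 1.5 = 495 MPa.
R_n/Ω = (495 × 3280) / 2.0 × 10⁻³ = 811.9 kN.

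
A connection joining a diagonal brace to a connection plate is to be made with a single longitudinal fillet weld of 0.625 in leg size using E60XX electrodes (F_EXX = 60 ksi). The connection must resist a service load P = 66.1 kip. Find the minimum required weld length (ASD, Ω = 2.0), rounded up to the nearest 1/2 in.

L = 8.5 in

Throat t_e = 0.707 × 0.625 = 0.4419 in.
r_n/Ω = (0.6 × 60 × 0.4419) / 2.0 = 7.954 kip/in.
L_req = P / (r_n/Ω) = 66.1 / 7.954 = 8.311 in total.
Round up → use L = 8.5 in.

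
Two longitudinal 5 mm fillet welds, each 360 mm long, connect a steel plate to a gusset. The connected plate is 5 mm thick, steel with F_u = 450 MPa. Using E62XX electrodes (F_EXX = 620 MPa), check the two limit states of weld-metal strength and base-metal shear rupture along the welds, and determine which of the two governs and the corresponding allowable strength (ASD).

t_e = 0.707 × 5 = 3.535 mm; L = 720 mm.
Weld metal: R_n/Ω = (1/2.0) × 0.6 × 620 × 3.535 × 720 × 10⁻³ = 473.4 kN.
Base metal (shear rupture): R_n/Ω = (1/2.0) × 0.6 × 450 × 5 × 720 × 10⁻³ = 486 kN.
Governing: weld metal.

R_n/Ω ≈ 473 kN (weld metal governs)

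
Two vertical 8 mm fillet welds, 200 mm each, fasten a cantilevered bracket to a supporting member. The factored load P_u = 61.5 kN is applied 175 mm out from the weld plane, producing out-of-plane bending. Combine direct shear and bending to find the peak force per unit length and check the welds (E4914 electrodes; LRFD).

E49XX → F_EXX = 490 MPa.
L_w = 2 × 200 = 400 mm; section modulus (unit throat) S = 2 × L²/6 = 13330 mm².
Direct shear f_v = P/L_w = 61.5×10³/400 = 153.8 N/mm.
Moment M = P × e = 61.5×10³ × 175 = 10762000 N·mm; bending f_b = M/S = 807.2 N/mm.
f_max = √(f_v² + f_b²) = √(153.8² + 807.2²) = 821.7 N/mm.
φr_n = 0.75 × 0.6 × 490 × (0.707 × 8) = 1247 N/mm → adequate.

f_max ≈ 822 N/mm; adequate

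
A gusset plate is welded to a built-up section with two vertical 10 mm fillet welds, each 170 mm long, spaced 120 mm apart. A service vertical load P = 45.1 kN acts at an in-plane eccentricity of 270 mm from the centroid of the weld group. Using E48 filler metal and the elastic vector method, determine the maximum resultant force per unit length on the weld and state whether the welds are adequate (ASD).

f_max ≈ 705 N/mm; adequate

E48XX → F_EXX = 480 MPa.
Total weld length L_w = 340 mm. Treat welds as unit-width lines.
Polar moment about centroid: J = 2[d³/12 + d(b/2)²] = 2[170³/12 + 170×60²] = 2043000 mm³.
Direct shear f_v = P/L_w = 45.1×10³ / 340 = 132.6 N/mm (vertical).
Torsion M = P·e = 45.1×10³ × 270 = 12177000 N·mm.
Critical point at (x, y) = (60, 85) from centroid. f_tx = M·y/J = 506.7 N/mm; f_ty = M·x/J = 357.7 N/mm.
Resultant f_max = √[f_tx² + (f_v + f_ty)²] = √[506.7² + (132.6 + 357.7)²] = 705.1 N/mm.
Capacity per unit length: r_n/Ω = (1/2.0) × 0.6 × 480 × (0.707 × 10) = 1018 N/mm.
705.1 ≤ 1018 → adequate.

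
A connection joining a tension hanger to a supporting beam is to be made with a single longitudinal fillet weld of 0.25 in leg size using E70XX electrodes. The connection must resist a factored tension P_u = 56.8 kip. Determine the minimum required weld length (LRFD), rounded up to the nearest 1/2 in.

E70XX → F_EXX = 70 ksi.
Throat t_e = 0.707 × 0.25 = 0.1767 in.
φr_n = 0.75 × 0.6 × 70 × 0.1767 = 5.568 kip/in.
L_req = P_u / φr_n = 56.8 / 5.568 = 10.2 in total.
Round up → use L = 10.5 in.

L = 10.5 in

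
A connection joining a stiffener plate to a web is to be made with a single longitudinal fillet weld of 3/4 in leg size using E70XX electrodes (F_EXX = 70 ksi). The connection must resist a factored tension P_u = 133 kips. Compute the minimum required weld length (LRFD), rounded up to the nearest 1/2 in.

L = 8 in

Throat t_e = 0.707 × 0.75 = 0.5302 in.
φr_n = 0.75 × 0.6 × 70 × 0.5302 = 16.7 kips/in.
L_req = P_u / φr_n = 133 / 16.7 = 7.963 in total.
Round up → use L = 8 in.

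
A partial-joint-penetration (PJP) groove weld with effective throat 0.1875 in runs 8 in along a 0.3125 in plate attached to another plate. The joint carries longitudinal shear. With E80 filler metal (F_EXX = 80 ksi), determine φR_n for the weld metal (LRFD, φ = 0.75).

Effective throat (given) t_e = 0.1875 in.
A_we = 0.1875 × 8 = 1.5 in².
F_nw = 0.6 F_EXX = 48 ksi.
φR_n = 0.75 × 48 × 1.5 = 54 kips.

φR_n ≈ 54 kips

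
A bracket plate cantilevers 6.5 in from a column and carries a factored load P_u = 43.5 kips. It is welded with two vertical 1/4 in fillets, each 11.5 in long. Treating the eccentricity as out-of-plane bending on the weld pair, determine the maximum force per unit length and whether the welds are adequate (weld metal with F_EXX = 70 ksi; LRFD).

f_max ≈ 6.69 kip/in; NOT adequate

L_w = 2 × 11.5 = 23 in; section modulus (unit throat) S = 2 × L²/6 = 44.08 in².
Direct shear f_v = P/L_w = 43.5/23 = 1.891 kip/in.
Moment M = P × e = 43.5 × 6.5 = 282.75 kip·in; bending f_b = M/S = 6.414 kip/in.
f_max = √(f_v² + f_b²) = √(1.891² + 6.414²) = 6.687 kip/in.
φr_n = 0.75 × 0.6 × 70 × (0.707 × 0.25) = 5.568 kip/in → NOT adequate.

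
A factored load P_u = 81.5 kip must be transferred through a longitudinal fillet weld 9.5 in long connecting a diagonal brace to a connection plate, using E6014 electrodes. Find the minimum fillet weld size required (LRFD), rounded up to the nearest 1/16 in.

w = 1/2 in

E60XX → F_EXX = 60 ksi.
Total weld length L = 9.5 in.
Required throat t_e = P_u / (φ × 0.6 F_EXX × L) = 81.5 / (0.75 × 0.6 × 60 × 9.5) = 0.3177 in.
Required leg w = t_e / 0.707 = 0.4494 in → use 1/2 in.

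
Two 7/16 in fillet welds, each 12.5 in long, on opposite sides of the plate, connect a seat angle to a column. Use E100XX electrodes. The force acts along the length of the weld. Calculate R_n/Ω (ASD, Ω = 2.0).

R_n/Ω ≈ 232 kip

E100XX → F_EXX = 100 ksi.
Effective throat t_e = 0.707 × 0.4375 = 0.3093 in.
Total length L = 25 in; A_we = 0.3093 × 25 = 7.733 in².
F_nw = 0.6 F_EXX = 0.6 × 100 = 60 ksi.
R_n = 60 × 7.733 = 464 kip; R_n/Ω = 464/2.0 = 232 kip.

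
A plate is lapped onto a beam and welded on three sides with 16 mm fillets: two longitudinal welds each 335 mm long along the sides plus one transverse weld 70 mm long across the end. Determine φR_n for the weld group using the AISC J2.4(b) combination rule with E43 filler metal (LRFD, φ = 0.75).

φR_n ≈ 1620 kN

E43XX → F_EXX = 430 MPa.
t_e = 0.707 × 16 = 11.31 mm.
R_nwl = 0.6 × 430 × 11.31 × 670 × 10⁻³ = 1955 kN (longitudinal, 2 welds).
R_nwt = 0.6 × 430 × 11.31 × 70 × 10⁻³ = 204.3 kN (transverse, base value).
(i) R_nwl + R_nwt = 2160 kN; (ii) 0.85 R_nwl + 1.5 R_nwt = 1969 kN.
R_n = max = 2160 kN [governs: (i)]; φR_n = 1620 kN.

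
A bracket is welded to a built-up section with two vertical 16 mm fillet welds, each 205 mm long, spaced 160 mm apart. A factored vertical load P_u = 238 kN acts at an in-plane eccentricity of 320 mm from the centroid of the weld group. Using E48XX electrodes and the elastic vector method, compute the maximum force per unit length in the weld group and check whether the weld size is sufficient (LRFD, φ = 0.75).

E48XX → F_EXX = 480 MPa.
Total weld length L_w = 410 mm. Treat welds as unit-width lines.
Polar moment about centroid: J = 2[d³/12 + d(b/2)²] = 2[205³/12 + 205×80²] = 4060000 mm³.
Direct shear f_v = P/L_w = 238×10³ / 410 = 580.5 N/mm (vertical).
Torsion M = P·e = 238×10³ × 320 = 76160000 N·mm.
Critical point at (x, y) = (80, 102.5) from centroid. f_tx = M·y/J = 1923 N/mm; f_ty = M·x/J = 1501 N/mm.
Resultant f_max = √[f_tx² + (f_v + f_ty)²] = √[1923² + (580.5 + 1501)²] = 2834 N/mm.
Capacity per unit length: φr_n = 0.75 × 0.6 × 480 × (0.707 × 16) = 2443 N/mm.
2834 > 2443 → NOT adequate.

f_max ≈ 2830 N/mm; NOT adequate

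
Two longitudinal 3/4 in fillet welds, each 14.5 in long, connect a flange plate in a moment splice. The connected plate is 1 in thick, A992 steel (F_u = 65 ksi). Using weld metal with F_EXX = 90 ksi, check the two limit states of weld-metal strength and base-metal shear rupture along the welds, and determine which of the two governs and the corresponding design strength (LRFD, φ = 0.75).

φR_n ≈ 623 kip (weld metal governs)

t_e = 0.707 × 0.75 = 0.5302 in; L = 29 in.
Weld metal: φR_n = 0.75 × 0.6 × 90 × 0.5302 × 29 = 622.8 kip.
Base metal (shear rupture): φR_n = 0.75 × 0.6 × 65 × 1 × 29 = 848.2 kip.
Governing: weld metal.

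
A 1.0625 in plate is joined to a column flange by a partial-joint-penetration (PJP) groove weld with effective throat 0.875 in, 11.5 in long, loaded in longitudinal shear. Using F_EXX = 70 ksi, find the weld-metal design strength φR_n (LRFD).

Effective throat (given) t_e = 0.875 in.
A_we = 0.875 × 11.5 = 10.06 in².
F_nw = 0.6 F_EXX = 42 ksi.
φR_n = 0.75 × 42 × 10.06 = 317 kips.

φR_n ≈ 317 kips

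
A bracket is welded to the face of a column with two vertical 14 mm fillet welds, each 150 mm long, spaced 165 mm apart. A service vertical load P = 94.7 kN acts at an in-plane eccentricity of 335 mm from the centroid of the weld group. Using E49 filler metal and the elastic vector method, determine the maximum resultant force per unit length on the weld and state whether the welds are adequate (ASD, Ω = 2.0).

f_max ≈ 1610 N/mm; NOT adequate

E49XX → F_EXX = 490 MPa.
Total weld length L_w = 300 mm. Treat welds as unit-width lines.
Polar moment about centroid: J = 2[d³/12 + d(b/2)²] = 2[150³/12 + 150×82.5²] = 2604000 mm³.
Direct shear f_v = P/L_w = 94.7×10³ / 300 = 315.7 N/mm (vertical).
Torsion M = P·e = 94.7×10³ × 335 = 31724000 N·mm.
Critical point at (x, y) = (82.5, 75) from centroid. f_tx = M·y/J = 913.6 N/mm; f_ty = M·x/J = 1005 N/mm.
Resultant f_max = √[f_tx² + (f_v + f_ty)²] = √[913.6² + (315.7 + 1005)²] = 1606 N/mm.
Capacity per unit length: r_n/Ω = (1/2.0) × 0.6 × 490 × (0.707 × 14) = 1455 N/mm.
1606 > 1455 → NOT adequate.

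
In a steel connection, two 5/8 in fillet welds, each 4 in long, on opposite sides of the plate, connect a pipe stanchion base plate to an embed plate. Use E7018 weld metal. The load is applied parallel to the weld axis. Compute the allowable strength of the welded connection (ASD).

E70XX → F_EXX = 70 ksi.
Effective throat t_e = 0.707 × 0.625 = 0.4419 in.
Total length L = 8 in; A_we = 0.4419 × 8 = 3.535 in².
F_nw = 0.6 F_EXX = 0.6 × 70 = 42 ksi.
R_n = 42 × 3.535 = 148.5 kips; R_n/Ω = 148.5/2.0 = 74.23 kips.

R_n/Ω ≈ 74.2 kips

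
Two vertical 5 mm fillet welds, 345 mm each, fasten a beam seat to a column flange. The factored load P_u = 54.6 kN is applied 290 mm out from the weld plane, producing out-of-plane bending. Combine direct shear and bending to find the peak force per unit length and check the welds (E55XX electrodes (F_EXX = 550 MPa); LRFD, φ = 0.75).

f_max ≈ 407 N/mm; adequate

L_w = 2 × 345 = 690 mm; section modulus (unit throat) S = 2 × L²/6 = 39680 mm².
Direct shear f_v = P/L_w = 54.6×10³/690 = 79.13 N/mm.
Moment M = P × e = 54.6×10³ × 290 = 15834000 N·mm; bending f_b = M/S = 399.1 N/mm.
f_max = √(f_v² + f_b²) = √(79.13² + 399.1²) = 406.9 N/mm.
φr_n = 0.75 × 0.6 × 550 × (0.707 × 5) = 874.9 N/mm → adequate.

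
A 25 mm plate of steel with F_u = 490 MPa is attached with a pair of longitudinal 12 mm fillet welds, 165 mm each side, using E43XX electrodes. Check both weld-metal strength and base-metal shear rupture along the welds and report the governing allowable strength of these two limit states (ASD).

R_n/Ω ≈ 361 kN (weld metal governs)

E43XX → F_EXX = 430 MPa.
t_e = 0.707 × 12 = 8.484 mm; L = 330 mm.
Weld metal: R_n/Ω = (1/2.0) × 0.6 × 430 × 8.484 × 330 × 10⁻³ = 361.2 kN.
Base metal (shear rupture): R_n/Ω = (1/2.0) × 0.6 × 490 × 25 × 330 × 10⁻³ = 1213 kN.
Governing: weld metal.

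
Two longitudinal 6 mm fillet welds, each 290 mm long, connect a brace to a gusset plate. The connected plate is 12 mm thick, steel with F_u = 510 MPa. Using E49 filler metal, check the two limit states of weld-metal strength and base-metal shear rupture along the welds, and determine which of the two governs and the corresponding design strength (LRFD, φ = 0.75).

E49XX → F_EXX = 490 MPa.
t_e = 0.707 × 6 = 4.242 mm; L = 580 mm.
Weld metal: φR_n = 0.75 × 0.6 × 490 × 4.242 × 580 × 10⁻³ = 542.5 kN.
Base metal (shear rupture): φR_n = 0.75 × 0.6 × 510 × 12 × 580 × 10⁻³ = 1597 kN.
Governing: weld metal.

φR_n ≈ 543 kN (weld metal governs)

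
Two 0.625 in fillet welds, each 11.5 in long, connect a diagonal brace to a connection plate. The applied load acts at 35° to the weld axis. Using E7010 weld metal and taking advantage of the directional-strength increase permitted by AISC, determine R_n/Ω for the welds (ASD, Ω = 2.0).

R_n/Ω ≈ 260 kips

E70XX → F_EXX = 70 ksi.
t_e = 0.707 × 0.625 = 0.4419 in; A_we = 0.4419 × 23 = 10.16 in².
Directional factor: 1.0 + 0.5 sin^1.5(35°) = 1.217.
F_nw = 0.6 × 70 × 1.217 = 51.12 ksi.
R_n/Ω = (51.12 × 10.16) / 2.0 = 259.8 kips.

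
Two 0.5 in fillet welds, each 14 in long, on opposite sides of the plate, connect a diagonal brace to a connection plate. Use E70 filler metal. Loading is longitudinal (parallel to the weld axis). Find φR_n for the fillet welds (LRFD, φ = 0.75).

φR_n ≈ 312 kips

E70XX → F_EXX = 70 ksi.
Effective throat t_e = 0.707 × 0.5 = 0.3535 in.
Total length L = 28 in; A_we = 0.3535 × 28 = 9.898 in².
F_nw = 0.6 F_EXX = 0.6 × 70 = 42 ksi.
φR_n = 0.75 × 42 × 9.898 = 311.8 kips.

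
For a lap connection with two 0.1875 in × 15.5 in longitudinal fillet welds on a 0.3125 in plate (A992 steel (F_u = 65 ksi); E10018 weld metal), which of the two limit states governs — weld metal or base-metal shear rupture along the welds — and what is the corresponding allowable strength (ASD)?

R_n/Ω ≈ 123 kip (weld metal governs)

E100XX → F_EXX = 100 ksi.
t_e = 0.707 × 0.1875 = 0.1326 in; L = 31 in.
Weld metal: R_n/Ω = (1/2.0) × 0.6 × 100 × 0.1326 × 31 = 123.3 kip.
Base metal (shear rupture): R_n/Ω = (1/2.0) × 0.6 × 65 × 0.3125 × 31 = 188.9 kip.
Governing: weld metal.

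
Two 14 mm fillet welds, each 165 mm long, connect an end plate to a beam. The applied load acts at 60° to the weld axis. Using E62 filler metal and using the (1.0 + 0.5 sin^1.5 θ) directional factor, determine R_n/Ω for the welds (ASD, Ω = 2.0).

E62XX → F_EXX = 620 MPa.
t_e = 0.707 × 14 = 9.898 mm; A_we = 9.898 × 330 = 3266 mm².
Directional factor: 1.0 + 0.5 sin^1.5(60°) = 1.403.
F_nw = 0.6 × 620 × 1.403 = 521.9 MPa.
R_n/Ω = (521.9 × 3266) / 2.0 × 10⁻³ = 852.4 kN.

R_n/Ω ≈ 852 kN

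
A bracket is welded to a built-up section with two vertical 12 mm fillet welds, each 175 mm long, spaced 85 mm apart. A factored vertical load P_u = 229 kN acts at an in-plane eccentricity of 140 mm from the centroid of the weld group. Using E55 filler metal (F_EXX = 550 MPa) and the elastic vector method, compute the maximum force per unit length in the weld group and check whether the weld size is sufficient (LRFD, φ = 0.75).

Total weld length L_w = 350 mm. Treat welds as unit-width lines.
Polar moment about centroid: J = 2[d³/12 + d(b/2)²] = 2[175³/12 + 175×42.5²] = 1525000 mm³.
Direct shear f_v = P/L_w = 229×10³ / 350 = 654.3 N/mm (vertical).
Torsion M = P·e = 229×10³ × 140 = 32060000 N·mm.
Critical point at (x, y) = (42.5, 87.5) from centroid. f_tx = M·y/J = 1839 N/mm; f_ty = M·x/J = 893.2 N/mm.
Resultant f_max = √[f_tx² + (f_v + f_ty)²] = √[1839² + (654.3 + 893.2)²] = 2403 N/mm.
Capacity per unit length: φr_n = 0.75 × 0.6 × 550 × (0.707 × 12) = 2100 N/mm.
2403 > 2100 → NOT adequate.

f_max ≈ 2400 N/mm; NOT adequate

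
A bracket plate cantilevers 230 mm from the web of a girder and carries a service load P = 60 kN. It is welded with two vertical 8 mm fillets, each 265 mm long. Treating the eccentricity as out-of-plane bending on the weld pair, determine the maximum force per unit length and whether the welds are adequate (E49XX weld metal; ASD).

f_max ≈ 600 N/mm; adequate

E49XX → F_EXX = 490 MPa.
L_w = 2 × 265 = 530 mm; section modulus (unit throat) S = 2 × L²/6 = 23410 mm².
Direct shear f_v = P/L_w = 60×10³/530 = 113.2 N/mm.
Moment M = P × e = 60×10³ × 230 = 13800000 N·mm; bending f_b = M/S = 589.5 N/mm.
f_max = √(f_v² + f_b²) = √(113.2² + 589.5²) = 600.3 N/mm.
r_n/Ω = (1/2.0) × 0.6 × 490 × (0.707 × 8) = 831.4 N/mm → adequate.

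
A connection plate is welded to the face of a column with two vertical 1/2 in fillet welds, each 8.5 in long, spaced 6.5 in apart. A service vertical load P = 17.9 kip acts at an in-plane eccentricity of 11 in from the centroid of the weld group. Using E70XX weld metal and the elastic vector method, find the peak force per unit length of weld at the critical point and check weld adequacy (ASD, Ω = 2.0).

E70XX → F_EXX = 70 ksi.
Total weld length L_w = 17 in. Treat welds as unit-width lines.
Polar moment about centroid: J = 2[d³/12 + d(b/2)²] = 2[8.5³/12 + 8.5×3.25²] = 281.9 in³.
Direct shear f_v = P/L_w = 17.9 / 17 = 1.053 kip/in (vertical).
Torsion M = P·e = 17.9 × 11 = 196.9 kip·in.
Critical point at (x, y) = (3.25, 4.25) from centroid. f_tx = M·y/J = 2.968 kip/in; f_ty = M·x/J = 2.27 kip/in.
Resultant f_max = √[f_tx² + (f_v + f_ty)²] = √[2.968² + (1.053 + 2.27)²] = 4.456 kip/in.
Capacity per unit length: r_n/Ω = (1/2.0) × 0.6 × 70 × (0.707 × 0.5) = 7.423 kip/in.
4.456 ≤ 7.423 → adequate.

f_max ≈ 4.46 kip/in; adequate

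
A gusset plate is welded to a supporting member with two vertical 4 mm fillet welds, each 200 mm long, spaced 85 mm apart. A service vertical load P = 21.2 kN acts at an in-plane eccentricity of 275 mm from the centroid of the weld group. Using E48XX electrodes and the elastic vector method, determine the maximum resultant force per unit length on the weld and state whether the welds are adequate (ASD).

f_max ≈ 332 N/mm; adequate

E48XX → F_EXX = 480 MPa.
Total weld length L_w = 400 mm. Treat welds as unit-width lines.
Polar moment about centroid: J = 2[d³/12 + d(b/2)²] = 2[200³/12 + 200×42.5²] = 2056000 mm³.
Direct shear f_v = P/L_w = 21.2×10³ / 400 = 53 N/mm (vertical).
Torsion M = P·e = 21.2×10³ × 275 = 5830000 N·mm.
Critical point at (x, y) = (42.5, 100) from centroid. f_tx = M·y/J = 283.6 N/mm; f_ty = M·x/J = 120.5 N/mm.
Resultant f_max = √[f_tx² + (f_v + f_ty)²] = √[283.6² + (53 + 120.5)²] = 332.5 N/mm.
Capacity per unit length: r_n/Ω = (1/2.0) × 0.6 × 480 × (0.707 × 4) = 407.2 N/mm.
332.5 ≤ 407.2 → adequate.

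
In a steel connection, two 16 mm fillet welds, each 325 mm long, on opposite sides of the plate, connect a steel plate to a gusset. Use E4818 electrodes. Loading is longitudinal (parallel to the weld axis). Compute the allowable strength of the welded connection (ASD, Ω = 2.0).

E48XX → F_EXX = 480 MPa.
Effective throat t_e = 0.707 × 16 = 11.31 mm.
Total length L = 650 mm; A_we = 11.31 × 650 = 7353 mm².
F_nw = 0.6 F_EXX = 0.6 × 480 = 288 MPa.
R_n = 288 × 7353 × 10⁻³ = 2118 kN; R_n/Ω = 2118/2.0 = 1059 kN.

R_n/Ω ≈ 1060 kN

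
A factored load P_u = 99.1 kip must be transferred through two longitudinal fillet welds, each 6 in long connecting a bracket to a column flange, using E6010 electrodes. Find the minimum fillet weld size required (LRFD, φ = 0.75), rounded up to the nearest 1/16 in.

w = 7/16 in

E60XX → F_EXX = 60 ksi.
Total weld length L = 12 in.
Required throat t_e = P_u / (φ × 0.6 F_EXX × L) = 99.1 / (0.75 × 0.6 × 60 × 12) = 0.3059 in.
Required leg w = t_e / 0.707 = 0.4326 in → use 7/16 in.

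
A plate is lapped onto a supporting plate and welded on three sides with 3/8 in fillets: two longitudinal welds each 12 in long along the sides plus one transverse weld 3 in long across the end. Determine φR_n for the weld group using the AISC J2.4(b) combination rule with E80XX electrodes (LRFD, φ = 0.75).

E80XX → F_EXX = 80 ksi.
t_e = 0.707 × 0.375 = 0.2651 in.
R_nwl = 0.6 × 80 × 0.2651 × 24 = 305.4 kip (longitudinal, 2 welds).
R_nwt = 0.6 × 80 × 0.2651 × 3 = 38.18 kip (transverse, base value).
(i) R_nwl + R_nwt = 343.6 kip; (ii) 0.85 R_nwl + 1.5 R_nwt = 316.9 kip.
R_n = max = 343.6 kip [governs: (i)]; φR_n = 257.7 kip.

φR_n ≈ 258 kip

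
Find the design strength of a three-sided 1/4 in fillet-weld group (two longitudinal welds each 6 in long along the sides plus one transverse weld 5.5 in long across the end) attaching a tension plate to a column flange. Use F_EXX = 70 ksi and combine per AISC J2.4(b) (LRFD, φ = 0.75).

φR_n ≈ 103 kip

t_e = 0.707 × 0.25 = 0.1767 in.
R_nwl = 0.6 × 70 × 0.1767 × 12 = 89.08 kip (longitudinal, 2 welds).
R_nwt = 0.6 × 70 × 0.1767 × 5.5 = 40.83 kip (transverse, base value).
(i) R_nwl + R_nwt = 129.9 kip; (ii) 0.85 R_nwl + 1.5 R_nwt = 137 kip.
R_n = max = 137 kip [governs: (ii)]; φR_n = 102.7 kip.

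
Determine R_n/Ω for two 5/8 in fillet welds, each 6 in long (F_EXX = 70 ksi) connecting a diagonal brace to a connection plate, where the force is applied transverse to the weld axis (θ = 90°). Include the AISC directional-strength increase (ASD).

t_e = 0.707 × 0.625 = 0.4419 in; A_we = 0.4419 × 12 = 5.302 in².
Directional factor: 1.0 + 0.5 sin^1.5(90°) = 1.5.
F_nw = 0.6 × 70 × 1.5 = 63 ksi.
R_n/Ω = (63 × 5.302) / 2.0 = 167 kip.

R_n/Ω ≈ 167 kip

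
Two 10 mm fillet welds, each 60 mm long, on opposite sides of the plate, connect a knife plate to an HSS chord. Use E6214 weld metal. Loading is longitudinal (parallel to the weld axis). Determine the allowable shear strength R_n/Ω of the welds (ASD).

R_n/Ω ≈ 158 kN

E62XX → F_EXX = 620 MPa.
Effective throat t_e = 0.707 × 10 = 7.07 mm.
Total length L = 120 mm; A_we = 7.07 × 120 = 848.4 mm².
F_nw = 0.6 F_EXX = 0.6 × 620 = 372 MPa.
R_n = 372 × 848.4 × 10⁻³ = 315.6 kN; R_n/Ω = 315.6/2.0 = 157.8 kN.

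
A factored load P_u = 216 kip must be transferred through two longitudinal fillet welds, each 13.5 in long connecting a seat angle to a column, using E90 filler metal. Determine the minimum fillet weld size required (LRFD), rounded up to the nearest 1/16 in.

w = 5/16 in

E90XX → F_EXX = 90 ksi.
Total weld length L = 27 in.
Required throat t_e = P_u / (φ × 0.6 F_EXX × L) = 216 / (0.75 × 0.6 × 90 × 27) = 0.1975 in.
Required leg w = t_e / 0.707 = 0.2794 in → use 5/16 in.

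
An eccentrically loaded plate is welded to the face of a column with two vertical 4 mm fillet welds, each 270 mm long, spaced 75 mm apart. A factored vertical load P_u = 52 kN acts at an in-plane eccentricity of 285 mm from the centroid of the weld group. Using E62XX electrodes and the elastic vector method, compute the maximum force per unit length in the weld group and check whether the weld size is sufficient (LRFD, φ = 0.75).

f_max ≈ 548 N/mm; adequate

E62XX → F_EXX = 620 MPa.
Total weld length L_w = 540 mm. Treat welds as unit-width lines.
Polar moment about centroid: J = 2[d³/12 + d(b/2)²] = 2[270³/12 + 270×37.5²] = 4040000 mm³.
Direct shear f_v = P/L_w = 52×10³ / 540 = 96.3 N/mm (vertical).
Torsion M = P·e = 52×10³ × 285 = 14820000 N·mm.
Critical point at (x, y) = (37.5, 135) from centroid. f_tx = M·y/J = 495.2 N/mm; f_ty = M·x/J = 137.6 N/mm.
Resultant f_max = √[f_tx² + (f_v + f_ty)²] = √[495.2² + (96.3 + 137.6)²] = 547.7 N/mm.
Capacity per unit length: φr_n = 0.75 × 0.6 × 620 × (0.707 × 4) = 789 N/mm.
547.7 ≤ 789 → adequate.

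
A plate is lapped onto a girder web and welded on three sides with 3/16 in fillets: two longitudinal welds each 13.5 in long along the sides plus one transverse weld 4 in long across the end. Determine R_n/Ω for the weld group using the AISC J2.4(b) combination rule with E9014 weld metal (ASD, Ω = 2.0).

R_n/Ω ≈ 111 kips

E90XX → F_EXX = 90 ksi.
t_e = 0.707 × 0.1875 = 0.1326 in.
R_nwl = 0.6 × 90 × 0.1326 × 27 = 193.3 kips (longitudinal, 2 welds).
R_nwt = 0.6 × 90 × 0.1326 × 4 = 28.63 kips (transverse, base value).
(i) R_nwl + R_nwt = 221.9 kips; (ii) 0.85 R_nwl + 1.5 R_nwt = 207.2 kips.
R_n = max = 221.9 kips [governs: (i)]; R_n/Ω = 111 kips.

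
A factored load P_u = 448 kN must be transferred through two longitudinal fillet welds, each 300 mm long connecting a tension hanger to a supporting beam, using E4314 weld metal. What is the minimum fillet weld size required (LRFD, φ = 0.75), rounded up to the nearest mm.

w = 6 mm

E43XX → F_EXX = 430 MPa.
Total weld length L = 600 mm.
Required throat t_e = P_u / (φ × 0.6 F_EXX × L) = 448 / (0.75 × 0.6 × 430 × 600 × 10⁻³) = 3.859 mm.
Required leg w = t_e / 0.707 = 5.458 mm → use 6 mm.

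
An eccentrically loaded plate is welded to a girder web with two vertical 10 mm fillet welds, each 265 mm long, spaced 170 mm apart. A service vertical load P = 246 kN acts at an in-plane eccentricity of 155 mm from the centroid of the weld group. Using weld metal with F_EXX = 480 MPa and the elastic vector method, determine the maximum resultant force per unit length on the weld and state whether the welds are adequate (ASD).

Total weld length L_w = 530 mm. Treat welds as unit-width lines.
Polar moment about centroid: J = 2[d³/12 + d(b/2)²] = 2[265³/12 + 265×85²] = 6931000 mm³.
Direct shear f_v = P/L_w = 246×10³ / 530 = 464.2 N/mm (vertical).
Torsion M = P·e = 246×10³ × 155 = 38130000 N·mm.
Critical point at (x, y) = (85, 132.5) from centroid. f_tx = M·y/J = 728.9 N/mm; f_ty = M·x/J = 467.6 N/mm.
Resultant f_max = √[f_tx² + (f_v + f_ty)²] = √[728.9² + (464.2 + 467.6)²] = 1183 N/mm.
Capacity per unit length: r_n/Ω = (1/2.0) × 0.6 × 480 × (0.707 × 10) = 1018 N/mm.
1183 > 1018 → NOT adequate.

f_max ≈ 1180 N/mm; NOT adequate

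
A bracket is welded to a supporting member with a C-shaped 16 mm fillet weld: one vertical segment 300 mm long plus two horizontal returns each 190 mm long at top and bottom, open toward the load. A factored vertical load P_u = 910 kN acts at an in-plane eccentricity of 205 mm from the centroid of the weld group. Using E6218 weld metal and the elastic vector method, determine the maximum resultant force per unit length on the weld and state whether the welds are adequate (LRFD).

f_max ≈ 3850 N/mm; NOT adequate

E62XX → F_EXX = 620 MPa.
Total weld length L_w = 680 mm. Treat welds as unit-width lines.
Centroid: x̄ = 2×190×95 / 680 = 53.09 mm from the vertical weld.
Polar moment about centroid: J = I_x + I_y = [300³/12 + 2×190×150²] + [300×53.09² + 2(190³/12 + 190×41.91²)] = 13460000 mm³.
Direct shear f_v = P/L_w = 910×10³ / 680 = 1338 N/mm (vertical).
Torsion M = P·e = 910×10³ × 205 = 186550000 N·mm.
Critical point at (x, y) = (136.9, 150) from centroid. f_tx = M·y/J = 2080 N/mm; f_ty = M·x/J = 1898 N/mm.
Resultant f_max = √[f_tx² + (f_v + f_ty)²] = √[2080² + (1338 + 1898)²] = 3847 N/mm.
Capacity per unit length: φr_n = 0.75 × 0.6 × 620 × (0.707 × 16) = 3156 N/mm.
3847 > 3156 → NOT adequate.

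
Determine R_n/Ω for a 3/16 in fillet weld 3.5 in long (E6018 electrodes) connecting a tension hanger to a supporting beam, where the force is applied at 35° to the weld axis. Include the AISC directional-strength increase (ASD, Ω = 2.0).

E60XX → F_EXX = 60 ksi.
t_e = 0.707 × 0.1875 = 0.1326 in; A_we = 0.1326 × 3.5 = 0.464 in².
Directional factor: 1.0 + 0.5 sin^1.5(35°) = 1.217.
F_nw = 0.6 × 60 × 1.217 = 43.82 ksi.
R_n/Ω = (43.82 × 0.464) / 2.0 = 10.17 kips.

R_n/Ω ≈ 10.2 kips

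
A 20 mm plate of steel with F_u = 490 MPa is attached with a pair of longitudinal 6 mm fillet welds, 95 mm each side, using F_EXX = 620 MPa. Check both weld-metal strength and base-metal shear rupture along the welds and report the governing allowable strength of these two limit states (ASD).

R_n/Ω ≈ 150 kN (weld metal governs)

t_e = 0.707 × 6 = 4.242 mm; L = 190 mm.
Weld metal: R_n/Ω = (1/2.0) × 0.6 × 620 × 4.242 × 190 × 10⁻³ = 149.9 kN.
Base metal (shear rupture): R_n/Ω = (1/2.0) × 0.6 × 490 × 20 × 190 × 10⁻³ = 558.6 kN.
Governing: weld metal.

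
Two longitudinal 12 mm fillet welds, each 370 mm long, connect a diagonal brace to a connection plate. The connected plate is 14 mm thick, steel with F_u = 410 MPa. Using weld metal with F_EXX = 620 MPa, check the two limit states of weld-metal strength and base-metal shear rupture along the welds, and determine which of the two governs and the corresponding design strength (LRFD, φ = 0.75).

φR_n ≈ 1750 kN (weld metal governs)

t_e = 0.707 × 12 = 8.484 mm; L = 740 mm.
Weld metal: φR_n = 0.75 × 0.6 × 620 × 8.484 × 740 × 10⁻³ = 1752 kN.
Base metal (shear rupture): φR_n = 0.75 × 0.6 × 410 × 14 × 740 × 10⁻³ = 1911 kN.
Governing: weld metal.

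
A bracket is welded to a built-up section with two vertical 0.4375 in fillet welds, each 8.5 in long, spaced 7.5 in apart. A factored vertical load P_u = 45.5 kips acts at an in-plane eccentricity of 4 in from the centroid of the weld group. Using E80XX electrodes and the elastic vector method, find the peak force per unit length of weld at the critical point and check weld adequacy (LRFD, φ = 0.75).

f_max ≈ 5.2 kip/in; adequate

E80XX → F_EXX = 80 ksi.
Total weld length L_w = 17 in. Treat welds as unit-width lines.
Polar moment about centroid: J = 2[d³/12 + d(b/2)²] = 2[8.5³/12 + 8.5×3.75²] = 341.4 in³.
Direct shear f_v = P/L_w = 45.5 / 17 = 2.676 kip/in (vertical).
Torsion M = P·e = 45.5 × 4 = 182 kip·in.
Critical point at (x, y) = (3.75, 4.25) from centroid. f_tx = M·y/J = 2.266 kip/in; f_ty = M·x/J = 1.999 kip/in.
Resultant f_max = √[f_tx² + (f_v + f_ty)²] = √[2.266² + (2.676 + 1.999)²] = 5.195 kip/in.
Capacity per unit length: φr_n = 0.75 × 0.6 × 80 × (0.707 × 0.4375) = 11.14 kip/in.
5.195 ≤ 11.14 → adequate.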